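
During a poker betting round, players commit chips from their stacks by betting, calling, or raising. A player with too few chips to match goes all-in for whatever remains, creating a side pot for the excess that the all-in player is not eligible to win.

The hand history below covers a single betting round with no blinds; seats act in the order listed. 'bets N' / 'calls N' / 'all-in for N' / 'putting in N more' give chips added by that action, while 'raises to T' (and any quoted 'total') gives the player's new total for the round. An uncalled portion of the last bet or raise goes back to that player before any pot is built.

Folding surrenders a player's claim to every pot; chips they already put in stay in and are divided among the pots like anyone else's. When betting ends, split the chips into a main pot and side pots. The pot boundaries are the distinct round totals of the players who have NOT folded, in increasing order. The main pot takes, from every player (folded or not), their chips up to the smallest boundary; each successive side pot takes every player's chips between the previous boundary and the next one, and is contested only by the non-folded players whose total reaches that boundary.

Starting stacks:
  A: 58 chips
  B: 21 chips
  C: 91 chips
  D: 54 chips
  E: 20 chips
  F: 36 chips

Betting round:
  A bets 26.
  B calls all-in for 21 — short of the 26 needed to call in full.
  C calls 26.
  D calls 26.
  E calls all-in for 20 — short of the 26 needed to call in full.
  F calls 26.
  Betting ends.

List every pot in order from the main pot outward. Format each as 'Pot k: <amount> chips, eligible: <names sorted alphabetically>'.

Pot 1: 120 chips, eligible: A, B, C, D, E, F
Pot 2: 5 chips, eligible: A, B, C, D, F
Pot 3: 20 chips, eligible: A, C, D, F

Derivation:
Contributions: A=26, B=21, C=26, D=26, E=20, F=26
Pot levels (distinct totals of non-folded players): 20, 21, 26
Layer 1-20: 20 each from A, B, C, D, E, F = 20*6 = 120 chips; eligible A, B, C, D, E, F
Layer 21-21: 1 each from A, B, C, D, F = 1*5 = 5 chips; eligible A, B, C, D, F
Layer 22-26: 5 each from A, C, D, F = 5*4 = 20 chips; eligible A, C, D, F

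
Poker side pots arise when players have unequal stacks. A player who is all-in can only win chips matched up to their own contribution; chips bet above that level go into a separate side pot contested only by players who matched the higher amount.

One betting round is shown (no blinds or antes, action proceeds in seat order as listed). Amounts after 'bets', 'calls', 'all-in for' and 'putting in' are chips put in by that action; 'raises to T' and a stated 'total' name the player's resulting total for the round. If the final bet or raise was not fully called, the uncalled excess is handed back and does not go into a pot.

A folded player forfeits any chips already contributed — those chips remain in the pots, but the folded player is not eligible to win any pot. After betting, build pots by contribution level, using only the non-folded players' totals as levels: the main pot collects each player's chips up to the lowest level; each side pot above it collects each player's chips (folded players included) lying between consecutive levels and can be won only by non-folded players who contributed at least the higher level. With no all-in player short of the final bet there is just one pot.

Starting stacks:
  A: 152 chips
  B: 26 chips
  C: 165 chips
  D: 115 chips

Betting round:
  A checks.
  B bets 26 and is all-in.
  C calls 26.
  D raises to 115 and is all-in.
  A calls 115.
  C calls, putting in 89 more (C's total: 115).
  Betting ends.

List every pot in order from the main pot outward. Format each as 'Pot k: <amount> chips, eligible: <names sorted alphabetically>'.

Contributions: A=115, B=26, C=115, D=115
Pot levels (distinct totals of non-folded players): 26, 115
Layer 1-26: 26 each from A, B, C, D = 26*4 = 104 chips; eligible A, B, C, D
Layer 27-115: 89 each from A, C, D = 89*3 = 267 chips; eligible A, C, D

Pot 1: 104 chips, eligible: A, B, C, D
Pot 2: 267 chips, eligible: A, C, D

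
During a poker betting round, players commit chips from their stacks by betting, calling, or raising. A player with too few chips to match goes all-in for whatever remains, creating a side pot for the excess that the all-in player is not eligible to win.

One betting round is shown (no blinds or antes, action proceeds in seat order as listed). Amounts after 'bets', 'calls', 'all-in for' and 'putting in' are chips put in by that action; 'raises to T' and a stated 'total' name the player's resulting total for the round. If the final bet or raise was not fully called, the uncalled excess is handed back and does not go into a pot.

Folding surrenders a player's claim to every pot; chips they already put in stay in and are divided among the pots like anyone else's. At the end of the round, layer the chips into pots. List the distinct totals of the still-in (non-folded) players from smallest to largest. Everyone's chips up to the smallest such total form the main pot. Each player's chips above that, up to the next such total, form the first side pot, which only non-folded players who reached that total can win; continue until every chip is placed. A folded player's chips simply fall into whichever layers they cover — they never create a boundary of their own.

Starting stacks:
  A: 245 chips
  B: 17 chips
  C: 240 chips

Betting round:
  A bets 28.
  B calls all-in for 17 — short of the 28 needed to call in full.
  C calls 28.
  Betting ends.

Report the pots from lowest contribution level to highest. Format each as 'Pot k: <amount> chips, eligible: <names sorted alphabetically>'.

Contributions: A=28, B=17, C=28
Pot levels (distinct totals of non-folded players): 17, 28
Layer 1-17: 17 each from A, B, C = 17*3 = 51 chips; eligible A, B, C
Layer 18-28: 11 each from A, C = 11*2 = 22 chips; eligible A, C

Pot 1: 51 chips, eligible: A, B, C
Pot 2: 22 chips, eligible: A, C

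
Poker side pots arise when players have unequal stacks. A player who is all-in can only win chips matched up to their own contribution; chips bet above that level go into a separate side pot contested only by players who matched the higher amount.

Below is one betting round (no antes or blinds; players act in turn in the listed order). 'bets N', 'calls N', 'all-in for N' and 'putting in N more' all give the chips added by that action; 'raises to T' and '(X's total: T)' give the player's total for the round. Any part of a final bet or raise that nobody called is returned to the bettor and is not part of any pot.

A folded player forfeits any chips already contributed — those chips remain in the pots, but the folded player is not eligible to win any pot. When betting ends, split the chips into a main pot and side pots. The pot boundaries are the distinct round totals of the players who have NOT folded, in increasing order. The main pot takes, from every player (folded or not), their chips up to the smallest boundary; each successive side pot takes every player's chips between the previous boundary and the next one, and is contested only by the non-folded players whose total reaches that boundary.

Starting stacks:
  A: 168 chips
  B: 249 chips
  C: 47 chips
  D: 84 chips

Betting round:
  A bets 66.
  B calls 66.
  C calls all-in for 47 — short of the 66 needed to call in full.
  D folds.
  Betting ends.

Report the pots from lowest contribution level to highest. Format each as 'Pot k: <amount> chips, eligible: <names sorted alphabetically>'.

Pot 1: 141 chips, eligible: A, B, C
Pot 2: 38 chips, eligible: A, B

Derivation:
Contributions: A=66, B=66, C=47
Folded: D
Pot levels (distinct totals of non-folded players): 47, 66
Layer 1-47: 47 each from A, B, C = 47*3 = 141 chips; eligible A, B, C
Layer 48-66: 19 each from A, B = 19*2 = 38 chips; eligible A, B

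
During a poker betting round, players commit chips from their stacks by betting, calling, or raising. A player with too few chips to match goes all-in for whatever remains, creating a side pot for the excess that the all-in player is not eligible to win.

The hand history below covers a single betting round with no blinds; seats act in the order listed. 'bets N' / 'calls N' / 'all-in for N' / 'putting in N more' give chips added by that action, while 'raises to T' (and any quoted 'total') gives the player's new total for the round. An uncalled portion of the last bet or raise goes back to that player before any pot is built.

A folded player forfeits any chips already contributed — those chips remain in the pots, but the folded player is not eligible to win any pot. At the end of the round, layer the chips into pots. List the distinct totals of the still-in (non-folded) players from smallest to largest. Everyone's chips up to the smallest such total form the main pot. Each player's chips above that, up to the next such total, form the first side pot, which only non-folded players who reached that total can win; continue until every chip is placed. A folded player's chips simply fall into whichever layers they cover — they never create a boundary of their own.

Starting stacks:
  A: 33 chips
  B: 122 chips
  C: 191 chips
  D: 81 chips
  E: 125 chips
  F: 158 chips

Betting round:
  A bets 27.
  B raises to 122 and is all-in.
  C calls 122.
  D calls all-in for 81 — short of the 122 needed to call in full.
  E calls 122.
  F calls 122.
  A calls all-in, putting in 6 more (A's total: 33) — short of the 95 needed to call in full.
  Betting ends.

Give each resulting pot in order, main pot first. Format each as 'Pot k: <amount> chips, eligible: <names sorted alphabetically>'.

Pot 1: 198 chips, eligible: A, B, C, D, E, F
Pot 2: 240 chips, eligible: B, C, D, E, F
Pot 3: 164 chips, eligible: B, C, E, F

Derivation:
Contributions: A=33, B=122, C=122, D=81, E=122, F=122
Pot levels (distinct totals of non-folded players): 33, 81, 122
Layer 1-33: 33 each from A, B, C, D, E, F = 33*6 = 198 chips; eligible A, B, C, D, E, F
Layer 34-81: 48 each from B, C, D, E, F = 48*5 = 240 chips; eligible B, C, D, E, F
Layer 82-122: 41 each from B, C, E, F = 41*4 = 164 chips; eligible B, C, E, F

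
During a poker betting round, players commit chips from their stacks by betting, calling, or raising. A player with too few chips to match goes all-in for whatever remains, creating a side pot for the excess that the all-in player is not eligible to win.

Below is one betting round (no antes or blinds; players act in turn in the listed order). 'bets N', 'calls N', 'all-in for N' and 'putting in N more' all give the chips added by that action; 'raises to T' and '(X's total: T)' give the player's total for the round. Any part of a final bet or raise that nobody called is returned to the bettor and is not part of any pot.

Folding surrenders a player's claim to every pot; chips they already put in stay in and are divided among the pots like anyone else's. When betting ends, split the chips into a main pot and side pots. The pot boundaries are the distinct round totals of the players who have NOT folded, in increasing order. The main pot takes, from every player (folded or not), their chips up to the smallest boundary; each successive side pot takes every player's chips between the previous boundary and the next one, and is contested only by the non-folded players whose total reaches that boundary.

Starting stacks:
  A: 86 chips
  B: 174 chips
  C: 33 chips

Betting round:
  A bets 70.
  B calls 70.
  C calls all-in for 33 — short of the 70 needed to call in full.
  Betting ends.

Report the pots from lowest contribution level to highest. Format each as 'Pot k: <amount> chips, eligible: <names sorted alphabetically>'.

Contributions: A=70, B=70, C=33
Pot levels (distinct totals of non-folded players): 33, 70
Layer 1-33: 33 each from A, B, C = 33*3 = 99 chips; eligible A, B, C
Layer 34-70: 37 each from A, B = 37*2 = 74 chips; eligible A, B

Pot 1: 99 chips, eligible: A, B, C
Pot 2: 74 chips, eligible: A, B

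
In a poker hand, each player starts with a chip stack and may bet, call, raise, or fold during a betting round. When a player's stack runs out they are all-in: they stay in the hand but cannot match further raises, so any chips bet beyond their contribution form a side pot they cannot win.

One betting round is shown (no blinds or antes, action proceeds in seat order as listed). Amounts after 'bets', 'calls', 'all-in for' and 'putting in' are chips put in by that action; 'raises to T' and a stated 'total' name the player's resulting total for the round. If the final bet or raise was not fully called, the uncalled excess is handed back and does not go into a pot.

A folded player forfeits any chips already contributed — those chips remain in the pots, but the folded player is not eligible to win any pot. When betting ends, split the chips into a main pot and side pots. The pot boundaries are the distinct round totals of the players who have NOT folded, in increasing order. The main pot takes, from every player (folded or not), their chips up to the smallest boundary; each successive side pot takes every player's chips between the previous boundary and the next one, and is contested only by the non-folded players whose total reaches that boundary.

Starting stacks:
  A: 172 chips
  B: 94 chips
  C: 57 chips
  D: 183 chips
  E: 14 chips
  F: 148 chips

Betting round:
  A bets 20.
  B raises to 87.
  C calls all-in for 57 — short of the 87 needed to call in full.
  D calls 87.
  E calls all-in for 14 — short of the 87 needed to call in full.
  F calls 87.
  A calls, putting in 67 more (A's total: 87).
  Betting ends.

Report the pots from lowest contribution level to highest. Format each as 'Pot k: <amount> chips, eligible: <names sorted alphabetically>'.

Contributions: A=87, B=87, C=57, D=87, E=14, F=87
Pot levels (distinct totals of non-folded players): 14, 57, 87
Layer 1-14: 14 each from A, B, C, D, E, F = 14*6 = 84 chips; eligible A, B, C, D, E, F
Layer 15-57: 43 each from A, B, C, D, F = 43*5 = 215 chips; eligible A, B, C, D, F
Layer 58-87: 30 each from A, B, D, F = 30*4 = 120 chips; eligible A, B, D, F

Pot 1: 84 chips, eligible: A, B, C, D, E, F
Pot 2: 215 chips, eligible: A, B, C, D, F
Pot 3: 120 chips, eligible: A, B, D, F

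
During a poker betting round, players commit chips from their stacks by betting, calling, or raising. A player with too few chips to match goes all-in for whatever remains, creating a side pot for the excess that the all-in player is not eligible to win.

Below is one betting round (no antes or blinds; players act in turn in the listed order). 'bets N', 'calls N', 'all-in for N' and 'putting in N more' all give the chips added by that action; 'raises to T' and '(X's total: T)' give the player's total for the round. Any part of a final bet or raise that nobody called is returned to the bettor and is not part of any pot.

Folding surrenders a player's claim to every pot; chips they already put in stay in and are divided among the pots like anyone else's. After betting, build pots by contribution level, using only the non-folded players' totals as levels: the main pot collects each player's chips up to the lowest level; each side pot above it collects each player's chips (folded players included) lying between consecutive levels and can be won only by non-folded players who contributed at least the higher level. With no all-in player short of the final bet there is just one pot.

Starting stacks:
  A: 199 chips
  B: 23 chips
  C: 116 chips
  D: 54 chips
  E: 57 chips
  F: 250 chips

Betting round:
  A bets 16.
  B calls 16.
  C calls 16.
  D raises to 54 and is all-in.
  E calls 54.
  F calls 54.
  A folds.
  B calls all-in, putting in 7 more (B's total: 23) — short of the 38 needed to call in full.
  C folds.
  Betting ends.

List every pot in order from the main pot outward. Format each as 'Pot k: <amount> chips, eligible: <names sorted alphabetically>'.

Pot 1: 124 chips, eligible: B, D, E, F
Pot 2: 93 chips, eligible: D, E, F

Derivation:
Contributions: A=16, B=23, C=16, D=54, E=54, F=54
Folded: A, C
Pot levels (distinct totals of non-folded players): 23, 54
Layer 1-23: A 16 + B 23 + C 16 + D 23 + E 23 + F 23 = 124 chips; eligible B, D, E, F
Layer 24-54: 31 each from D, E, F = 31*3 = 93 chips; eligible D, E, F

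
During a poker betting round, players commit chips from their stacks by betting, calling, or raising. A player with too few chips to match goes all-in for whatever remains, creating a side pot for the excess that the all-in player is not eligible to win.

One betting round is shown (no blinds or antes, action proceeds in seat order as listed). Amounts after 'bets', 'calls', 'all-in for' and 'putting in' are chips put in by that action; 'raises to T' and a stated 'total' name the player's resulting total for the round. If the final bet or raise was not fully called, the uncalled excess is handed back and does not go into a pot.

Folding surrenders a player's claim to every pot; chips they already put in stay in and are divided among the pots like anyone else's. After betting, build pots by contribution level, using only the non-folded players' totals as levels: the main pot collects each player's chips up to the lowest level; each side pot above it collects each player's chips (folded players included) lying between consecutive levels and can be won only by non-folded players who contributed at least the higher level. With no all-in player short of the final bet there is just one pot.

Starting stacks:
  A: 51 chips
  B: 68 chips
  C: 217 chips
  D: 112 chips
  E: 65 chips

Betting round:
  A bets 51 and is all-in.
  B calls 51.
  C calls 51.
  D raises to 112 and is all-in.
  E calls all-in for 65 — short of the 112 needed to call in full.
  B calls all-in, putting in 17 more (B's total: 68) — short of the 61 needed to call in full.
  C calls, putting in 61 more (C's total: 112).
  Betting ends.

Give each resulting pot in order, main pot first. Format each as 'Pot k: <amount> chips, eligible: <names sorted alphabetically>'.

Pot 1: 255 chips, eligible: A, B, C, D, E
Pot 2: 56 chips, eligible: B, C, D, E
Pot 3: 9 chips, eligible: B, C, D
Pot 4: 88 chips, eligible: C, D

Derivation:
Contributions: A=51, B=68, C=112, D=112, E=65
Pot levels (distinct totals of non-folded players): 51, 65, 68, 112
Layer 1-51: 51 each from A, B, C, D, E = 51*5 = 255 chips; eligible A, B, C, D, E
Layer 52-65: 14 each from B, C, D, E = 14*4 = 56 chips; eligible B, C, D, E
Layer 66-68: 3 each from B, C, D = 3*3 = 9 chips; eligible B, C, D
Layer 69-112: 44 each from C, D = 44*2 = 88 chips; eligible C, D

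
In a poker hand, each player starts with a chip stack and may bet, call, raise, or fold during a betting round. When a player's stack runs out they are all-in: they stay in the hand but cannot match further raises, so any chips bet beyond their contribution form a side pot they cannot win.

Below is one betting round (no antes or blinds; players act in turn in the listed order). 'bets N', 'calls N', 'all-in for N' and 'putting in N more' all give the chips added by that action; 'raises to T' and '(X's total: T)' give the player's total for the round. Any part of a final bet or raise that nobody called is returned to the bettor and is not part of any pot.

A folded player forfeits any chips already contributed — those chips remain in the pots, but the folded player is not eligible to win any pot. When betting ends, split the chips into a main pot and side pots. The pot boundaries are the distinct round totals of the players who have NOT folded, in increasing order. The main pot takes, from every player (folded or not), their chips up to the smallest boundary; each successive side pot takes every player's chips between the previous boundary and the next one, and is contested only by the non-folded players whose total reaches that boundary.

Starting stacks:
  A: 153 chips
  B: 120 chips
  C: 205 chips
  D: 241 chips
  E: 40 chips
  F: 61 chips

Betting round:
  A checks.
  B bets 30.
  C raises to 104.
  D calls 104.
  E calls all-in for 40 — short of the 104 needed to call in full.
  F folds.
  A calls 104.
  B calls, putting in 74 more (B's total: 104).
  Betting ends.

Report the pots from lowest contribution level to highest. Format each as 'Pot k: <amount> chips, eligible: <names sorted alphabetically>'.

Contributions: A=104, B=104, C=104, D=104, E=40
Folded: F
Pot levels (distinct totals of non-folded players): 40, 104
Layer 1-40: 40 each from A, B, C, D, E = 40*5 = 200 chips; eligible A, B, C, D, E
Layer 41-104: 64 each from A, B, C, D = 64*4 = 256 chips; eligible A, B, C, D

Pot 1: 200 chips, eligible: A, B, C, D, E
Pot 2: 256 chips, eligible: A, B, C, D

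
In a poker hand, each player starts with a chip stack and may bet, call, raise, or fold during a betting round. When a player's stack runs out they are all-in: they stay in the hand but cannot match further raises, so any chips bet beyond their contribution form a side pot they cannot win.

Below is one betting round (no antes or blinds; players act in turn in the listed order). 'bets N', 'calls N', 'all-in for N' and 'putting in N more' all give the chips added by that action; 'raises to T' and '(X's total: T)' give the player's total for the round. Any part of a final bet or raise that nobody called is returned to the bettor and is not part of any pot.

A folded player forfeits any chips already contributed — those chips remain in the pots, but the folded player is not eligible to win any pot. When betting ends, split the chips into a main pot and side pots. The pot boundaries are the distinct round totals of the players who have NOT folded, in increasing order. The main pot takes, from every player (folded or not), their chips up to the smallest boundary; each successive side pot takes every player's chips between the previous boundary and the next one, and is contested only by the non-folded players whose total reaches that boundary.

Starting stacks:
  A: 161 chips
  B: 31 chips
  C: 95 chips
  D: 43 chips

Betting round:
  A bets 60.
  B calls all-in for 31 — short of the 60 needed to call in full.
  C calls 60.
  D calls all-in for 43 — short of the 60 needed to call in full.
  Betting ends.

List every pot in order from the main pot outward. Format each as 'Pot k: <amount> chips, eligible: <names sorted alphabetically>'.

Contributions: A=60, B=31, C=60, D=43
Pot levels (distinct totals of non-folded players): 31, 43, 60
Layer 1-31: 31 each from A, B, C, D = 31*4 = 124 chips; eligible A, B, C, D
Layer 32-43: 12 each from A, C, D = 12*3 = 36 chips; eligible A, C, D
Layer 44-60: 17 each from A, C = 17*2 = 34 chips; eligible A, C

Pot 1: 124 chips, eligible: A, B, C, D
Pot 2: 36 chips, eligible: A, C, D
Pot 3: 34 chips, eligible: A, C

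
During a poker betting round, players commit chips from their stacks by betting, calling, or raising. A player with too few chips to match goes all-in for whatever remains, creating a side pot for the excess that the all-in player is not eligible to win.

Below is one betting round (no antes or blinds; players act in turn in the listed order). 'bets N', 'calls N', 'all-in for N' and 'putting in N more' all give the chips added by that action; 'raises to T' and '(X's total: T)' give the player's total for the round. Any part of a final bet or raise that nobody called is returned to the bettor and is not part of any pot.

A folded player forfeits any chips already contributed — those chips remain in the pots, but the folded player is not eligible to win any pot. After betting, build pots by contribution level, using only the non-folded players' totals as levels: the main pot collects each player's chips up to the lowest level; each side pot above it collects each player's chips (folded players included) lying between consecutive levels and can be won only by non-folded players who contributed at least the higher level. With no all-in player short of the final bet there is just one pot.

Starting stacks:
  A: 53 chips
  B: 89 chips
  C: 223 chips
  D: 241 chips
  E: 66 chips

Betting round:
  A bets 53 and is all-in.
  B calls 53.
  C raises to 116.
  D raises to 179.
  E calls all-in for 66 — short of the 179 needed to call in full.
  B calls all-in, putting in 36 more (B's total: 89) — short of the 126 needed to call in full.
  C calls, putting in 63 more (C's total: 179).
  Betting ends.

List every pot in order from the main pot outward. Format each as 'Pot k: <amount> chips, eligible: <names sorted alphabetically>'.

Contributions: A=53, B=89, C=179, D=179, E=66
Pot levels (distinct totals of non-folded players): 53, 66, 89, 179
Layer 1-53: 53 each from A, B, C, D, E = 53*5 = 265 chips; eligible A, B, C, D, E
Layer 54-66: 13 each from B, C, D, E = 13*4 = 52 chips; eligible B, C, D, E
Layer 67-89: 23 each from B, C, D = 23*3 = 69 chips; eligible B, C, D
Layer 90-179: 90 each from C, D = 90*2 = 180 chips; eligible C, D

Pot 1: 265 chips, eligible: A, B, C, D, E
Pot 2: 52 chips, eligible: B, C, D, E
Pot 3: 69 chips, eligible: B, C, D
Pot 4: 180 chips, eligible: C, D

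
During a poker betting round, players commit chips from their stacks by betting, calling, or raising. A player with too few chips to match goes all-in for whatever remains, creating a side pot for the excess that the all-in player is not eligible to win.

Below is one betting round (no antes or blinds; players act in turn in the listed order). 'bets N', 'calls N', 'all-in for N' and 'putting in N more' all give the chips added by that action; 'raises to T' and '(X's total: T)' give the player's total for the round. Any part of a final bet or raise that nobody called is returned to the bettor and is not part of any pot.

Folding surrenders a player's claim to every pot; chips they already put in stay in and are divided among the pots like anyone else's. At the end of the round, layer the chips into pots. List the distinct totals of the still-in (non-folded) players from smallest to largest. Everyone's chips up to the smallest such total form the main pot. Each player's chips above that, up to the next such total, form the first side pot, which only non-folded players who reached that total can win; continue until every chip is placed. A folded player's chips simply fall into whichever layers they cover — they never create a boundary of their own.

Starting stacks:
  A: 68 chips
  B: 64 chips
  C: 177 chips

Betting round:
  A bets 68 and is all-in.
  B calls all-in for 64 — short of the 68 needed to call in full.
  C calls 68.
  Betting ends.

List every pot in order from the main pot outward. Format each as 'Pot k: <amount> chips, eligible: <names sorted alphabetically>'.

Pot 1: 192 chips, eligible: A, B, C
Pot 2: 8 chips, eligible: A, C

Derivation:
Contributions: A=68, B=64, C=68
Pot levels (distinct totals of non-folded players): 64, 68
Layer 1-64: 64 each from A, B, C = 64*3 = 192 chips; eligible A, B, C
Layer 65-68: 4 each from A, C = 4*2 = 8 chips; eligible A, C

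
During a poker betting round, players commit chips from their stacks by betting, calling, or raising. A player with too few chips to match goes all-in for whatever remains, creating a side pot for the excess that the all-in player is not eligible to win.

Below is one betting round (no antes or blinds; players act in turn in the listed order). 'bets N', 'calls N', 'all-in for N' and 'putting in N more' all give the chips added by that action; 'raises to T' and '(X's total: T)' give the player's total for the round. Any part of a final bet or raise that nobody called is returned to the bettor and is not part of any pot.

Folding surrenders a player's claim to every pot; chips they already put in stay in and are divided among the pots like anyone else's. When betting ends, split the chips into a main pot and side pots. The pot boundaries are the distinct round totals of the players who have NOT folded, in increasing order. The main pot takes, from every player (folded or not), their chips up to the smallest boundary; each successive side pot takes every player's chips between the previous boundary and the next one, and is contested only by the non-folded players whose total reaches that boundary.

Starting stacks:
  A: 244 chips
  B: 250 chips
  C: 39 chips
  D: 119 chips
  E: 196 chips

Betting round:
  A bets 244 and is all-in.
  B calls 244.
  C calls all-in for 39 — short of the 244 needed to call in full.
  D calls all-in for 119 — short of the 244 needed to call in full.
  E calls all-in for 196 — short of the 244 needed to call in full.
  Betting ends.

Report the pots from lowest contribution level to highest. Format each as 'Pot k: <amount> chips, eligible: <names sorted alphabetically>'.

Contributions: A=244, B=244, C=39, D=119, E=196
Pot levels (distinct totals of non-folded players): 39, 119, 196, 244
Layer 1-39: 39 each from A, B, C, D, E = 39*5 = 195 chips; eligible A, B, C, D, E
Layer 40-119: 80 each from A, B, D, E = 80*4 = 320 chips; eligible A, B, D, E
Layer 120-196: 77 each from A, B, E = 77*3 = 231 chips; eligible A, B, E
Layer 197-244: 48 each from A, B = 48*2 = 96 chips; eligible A, B

Pot 1: 195 chips, eligible: A, B, C, D, E
Pot 2: 320 chips, eligible: A, B, D, E
Pot 3: 231 chips, eligible: A, B, E
Pot 4: 96 chips, eligible: A, B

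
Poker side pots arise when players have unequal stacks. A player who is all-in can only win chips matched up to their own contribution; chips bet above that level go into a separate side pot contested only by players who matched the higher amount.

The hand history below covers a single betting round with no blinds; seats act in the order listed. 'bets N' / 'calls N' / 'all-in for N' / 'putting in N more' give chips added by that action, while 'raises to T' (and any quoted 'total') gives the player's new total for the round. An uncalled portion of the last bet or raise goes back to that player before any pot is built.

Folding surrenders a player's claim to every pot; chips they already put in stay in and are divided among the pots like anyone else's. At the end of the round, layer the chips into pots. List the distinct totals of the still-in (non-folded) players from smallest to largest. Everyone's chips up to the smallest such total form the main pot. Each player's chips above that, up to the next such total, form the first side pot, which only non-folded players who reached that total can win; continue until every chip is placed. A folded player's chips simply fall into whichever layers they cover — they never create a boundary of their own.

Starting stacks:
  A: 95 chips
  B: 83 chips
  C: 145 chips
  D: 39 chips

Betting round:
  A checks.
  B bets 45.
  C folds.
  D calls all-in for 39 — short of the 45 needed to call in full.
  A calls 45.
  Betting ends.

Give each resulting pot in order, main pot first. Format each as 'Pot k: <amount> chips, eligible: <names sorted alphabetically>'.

Pot 1: 117 chips, eligible: A, B, D
Pot 2: 12 chips, eligible: A, B

Derivation:
Contributions: A=45, B=45, D=39
Folded: C
Pot levels (distinct totals of non-folded players): 39, 45
Layer 1-39: 39 each from A, B, D = 39*3 = 117 chips; eligible A, B, D
Layer 40-45: 6 each from A, B = 6*2 = 12 chips; eligible A, B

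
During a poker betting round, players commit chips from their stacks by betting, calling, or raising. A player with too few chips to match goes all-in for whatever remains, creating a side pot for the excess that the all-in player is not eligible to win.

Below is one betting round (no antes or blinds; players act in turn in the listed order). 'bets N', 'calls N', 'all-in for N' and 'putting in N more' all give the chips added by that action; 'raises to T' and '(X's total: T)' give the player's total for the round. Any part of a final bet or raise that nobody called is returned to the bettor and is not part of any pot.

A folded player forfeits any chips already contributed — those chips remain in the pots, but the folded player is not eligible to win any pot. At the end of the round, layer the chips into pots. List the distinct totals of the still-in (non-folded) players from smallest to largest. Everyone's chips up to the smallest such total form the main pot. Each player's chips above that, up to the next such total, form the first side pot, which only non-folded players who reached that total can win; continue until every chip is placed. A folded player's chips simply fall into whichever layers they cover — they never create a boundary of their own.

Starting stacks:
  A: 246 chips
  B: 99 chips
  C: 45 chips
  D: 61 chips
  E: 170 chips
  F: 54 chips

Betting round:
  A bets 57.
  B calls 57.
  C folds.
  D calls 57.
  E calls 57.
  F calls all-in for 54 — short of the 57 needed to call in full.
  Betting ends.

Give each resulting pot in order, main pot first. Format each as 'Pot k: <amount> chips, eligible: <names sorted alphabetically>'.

Pot 1: 270 chips, eligible: A, B, D, E, F
Pot 2: 12 chips, eligible: A, B, D, E

Derivation:
Contributions: A=57, B=57, D=57, E=57, F=54
Folded: C
Pot levels (distinct totals of non-folded players): 54, 57
Layer 1-54: 54 each from A, B, D, E, F = 54*5 = 270 chips; eligible A, B, D, E, F
Layer 55-57: 3 each from A, B, D, E = 3*4 = 12 chips; eligible A, B, D, E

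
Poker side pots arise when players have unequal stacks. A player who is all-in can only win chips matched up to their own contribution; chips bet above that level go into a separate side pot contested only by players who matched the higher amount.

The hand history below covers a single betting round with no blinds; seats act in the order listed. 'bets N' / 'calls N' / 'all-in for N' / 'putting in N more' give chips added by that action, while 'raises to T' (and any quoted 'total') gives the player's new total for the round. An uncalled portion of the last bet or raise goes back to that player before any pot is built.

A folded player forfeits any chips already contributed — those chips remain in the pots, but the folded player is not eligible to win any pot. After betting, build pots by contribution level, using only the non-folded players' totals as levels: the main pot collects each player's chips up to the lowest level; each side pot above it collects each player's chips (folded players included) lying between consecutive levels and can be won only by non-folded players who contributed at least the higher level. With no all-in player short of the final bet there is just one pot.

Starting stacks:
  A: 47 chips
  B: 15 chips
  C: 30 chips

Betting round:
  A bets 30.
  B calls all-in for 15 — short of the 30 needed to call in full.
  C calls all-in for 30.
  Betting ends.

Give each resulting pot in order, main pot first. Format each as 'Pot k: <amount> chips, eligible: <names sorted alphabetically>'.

Pot 1: 45 chips, eligible: A, B, C
Pot 2: 30 chips, eligible: A, C

Derivation:
Contributions: A=30, B=15, C=30
Pot levels (distinct totals of non-folded players): 15, 30
Layer 1-15: 15 each from A, B, C = 15*3 = 45 chips; eligible A, B, C
Layer 16-30: 15 each from A, C = 15*2 = 30 chips; eligible A, C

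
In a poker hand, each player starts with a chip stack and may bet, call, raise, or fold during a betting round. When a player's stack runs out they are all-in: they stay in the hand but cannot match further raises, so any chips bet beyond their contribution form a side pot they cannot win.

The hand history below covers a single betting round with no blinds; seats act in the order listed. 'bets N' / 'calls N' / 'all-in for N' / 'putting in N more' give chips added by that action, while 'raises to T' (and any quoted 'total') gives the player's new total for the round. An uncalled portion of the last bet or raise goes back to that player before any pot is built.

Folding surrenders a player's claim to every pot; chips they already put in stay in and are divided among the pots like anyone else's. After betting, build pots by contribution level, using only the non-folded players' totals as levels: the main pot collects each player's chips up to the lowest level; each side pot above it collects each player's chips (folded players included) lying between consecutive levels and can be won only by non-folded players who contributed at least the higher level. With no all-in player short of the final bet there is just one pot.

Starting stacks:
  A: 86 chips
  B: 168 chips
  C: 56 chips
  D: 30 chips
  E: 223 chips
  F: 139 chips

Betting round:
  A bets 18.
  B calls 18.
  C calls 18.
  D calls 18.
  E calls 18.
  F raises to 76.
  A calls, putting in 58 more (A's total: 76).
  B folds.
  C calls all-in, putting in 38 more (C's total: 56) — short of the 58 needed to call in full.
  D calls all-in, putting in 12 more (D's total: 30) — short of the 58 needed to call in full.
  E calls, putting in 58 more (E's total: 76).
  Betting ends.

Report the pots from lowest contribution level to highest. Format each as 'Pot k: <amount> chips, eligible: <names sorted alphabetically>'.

Contributions: A=76, B=18, C=56, D=30, E=76, F=76
Folded: B
Pot levels (distinct totals of non-folded players): 30, 56, 76
Layer 1-30: A 30 + B 18 + C 30 + D 30 + E 30 + F 30 = 168 chips; eligible A, C, D, E, F
Layer 31-56: 26 each from A, C, E, F = 26*4 = 104 chips; eligible A, C, E, F
Layer 57-76: 20 each from A, E, F = 20*3 = 60 chips; eligible A, E, F

Pot 1: 168 chips, eligible: A, C, D, E, F
Pot 2: 104 chips, eligible: A, C, E, F
Pot 3: 60 chips, eligible: A, E, F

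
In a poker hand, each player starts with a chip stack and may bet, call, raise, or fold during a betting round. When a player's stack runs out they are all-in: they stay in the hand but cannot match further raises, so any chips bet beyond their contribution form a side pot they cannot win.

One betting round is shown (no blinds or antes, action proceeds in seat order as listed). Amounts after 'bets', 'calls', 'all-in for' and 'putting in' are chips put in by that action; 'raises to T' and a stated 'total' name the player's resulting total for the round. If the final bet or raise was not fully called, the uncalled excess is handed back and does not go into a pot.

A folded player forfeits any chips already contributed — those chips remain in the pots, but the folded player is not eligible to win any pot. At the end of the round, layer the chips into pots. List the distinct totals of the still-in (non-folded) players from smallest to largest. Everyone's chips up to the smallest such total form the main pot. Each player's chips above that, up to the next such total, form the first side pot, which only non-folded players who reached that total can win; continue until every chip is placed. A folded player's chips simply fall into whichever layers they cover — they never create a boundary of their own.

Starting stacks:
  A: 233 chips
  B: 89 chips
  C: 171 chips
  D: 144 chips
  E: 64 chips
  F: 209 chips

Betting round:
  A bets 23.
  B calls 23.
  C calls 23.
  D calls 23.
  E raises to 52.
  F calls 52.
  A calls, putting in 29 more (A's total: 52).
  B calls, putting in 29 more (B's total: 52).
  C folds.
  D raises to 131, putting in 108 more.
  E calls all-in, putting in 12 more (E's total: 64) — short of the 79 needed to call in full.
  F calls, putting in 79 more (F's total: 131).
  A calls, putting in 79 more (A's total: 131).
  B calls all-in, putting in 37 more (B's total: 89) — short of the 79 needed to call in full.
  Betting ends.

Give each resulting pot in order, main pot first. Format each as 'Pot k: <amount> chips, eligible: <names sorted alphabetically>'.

Contributions: A=131, B=89, C=23, D=131, E=64, F=131
Folded: C
Pot levels (distinct totals of non-folded players): 64, 89, 131
Layer 1-64: A 64 + B 64 + C 23 + D 64 + E 64 + F 64 = 343 chips; eligible A, B, D, E, F
Layer 65-89: 25 each from A, B, D, F = 25*4 = 100 chips; eligible A, B, D, F
Layer 90-131: 42 each from A, D, F = 42*3 = 126 chips; eligible A, D, F

Pot 1: 343 chips, eligible: A, B, D, E, F
Pot 2: 100 chips, eligible: A, B, D, F
Pot 3: 126 chips, eligible: A, D, F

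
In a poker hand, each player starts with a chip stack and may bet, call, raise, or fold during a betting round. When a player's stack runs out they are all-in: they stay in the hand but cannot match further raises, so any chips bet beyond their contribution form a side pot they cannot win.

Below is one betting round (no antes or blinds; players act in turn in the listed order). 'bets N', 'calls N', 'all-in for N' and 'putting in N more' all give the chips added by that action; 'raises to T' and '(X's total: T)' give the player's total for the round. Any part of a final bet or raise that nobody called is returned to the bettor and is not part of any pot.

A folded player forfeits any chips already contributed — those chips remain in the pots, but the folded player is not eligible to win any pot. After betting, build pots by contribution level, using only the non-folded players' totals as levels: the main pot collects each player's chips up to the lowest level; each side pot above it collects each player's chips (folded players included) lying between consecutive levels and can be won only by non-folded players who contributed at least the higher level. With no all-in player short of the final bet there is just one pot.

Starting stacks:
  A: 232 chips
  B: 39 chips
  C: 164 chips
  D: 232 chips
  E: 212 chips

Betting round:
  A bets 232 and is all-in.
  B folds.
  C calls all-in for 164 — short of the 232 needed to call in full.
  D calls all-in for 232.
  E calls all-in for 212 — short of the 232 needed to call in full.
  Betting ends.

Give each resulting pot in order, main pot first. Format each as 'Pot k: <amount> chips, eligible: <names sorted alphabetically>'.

Contributions: A=232, C=164, D=232, E=212
Folded: B
Pot levels (distinct totals of non-folded players): 164, 212, 232
Layer 1-164: 164 each from A, C, D, E = 164*4 = 656 chips; eligible A, C, D, E
Layer 165-212: 48 each from A, D, E = 48*3 = 144 chips; eligible A, D, E
Layer 213-232: 20 each from A, D = 20*2 = 40 chips; eligible A, D

Pot 1: 656 chips, eligible: A, C, D, E
Pot 2: 144 chips, eligible: A, D, E
Pot 3: 40 chips, eligible: A, D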